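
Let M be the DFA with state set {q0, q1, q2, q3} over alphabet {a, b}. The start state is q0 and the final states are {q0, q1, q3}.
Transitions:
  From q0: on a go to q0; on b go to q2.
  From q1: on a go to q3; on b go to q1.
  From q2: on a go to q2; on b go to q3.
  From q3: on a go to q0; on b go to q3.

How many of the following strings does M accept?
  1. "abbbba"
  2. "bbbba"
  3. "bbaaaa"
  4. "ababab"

3

"abbbba": accepted
"bbbba": accepted
"bbaaaa": accepted
"ababab": rejected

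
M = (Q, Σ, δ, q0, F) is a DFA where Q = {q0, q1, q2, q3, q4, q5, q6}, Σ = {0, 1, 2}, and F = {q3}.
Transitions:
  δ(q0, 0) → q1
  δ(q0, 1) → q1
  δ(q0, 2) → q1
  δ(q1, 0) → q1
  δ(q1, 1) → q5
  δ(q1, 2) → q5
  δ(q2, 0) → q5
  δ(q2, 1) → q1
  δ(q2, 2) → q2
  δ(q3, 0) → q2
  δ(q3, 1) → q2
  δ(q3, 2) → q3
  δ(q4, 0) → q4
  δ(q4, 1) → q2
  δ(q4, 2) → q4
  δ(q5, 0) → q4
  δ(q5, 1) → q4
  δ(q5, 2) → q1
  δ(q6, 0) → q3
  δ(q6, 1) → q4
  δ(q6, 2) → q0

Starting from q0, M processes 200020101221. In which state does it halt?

q2

q0 --2--> q1
q1 --0--> q1
q1 --0--> q1
q1 --0--> q1
q1 --2--> q5
q5 --0--> q4
q4 --1--> q2
q2 --0--> q5
q5 --1--> q4
q4 --2--> q4
q4 --2--> q4
q4 --1--> q2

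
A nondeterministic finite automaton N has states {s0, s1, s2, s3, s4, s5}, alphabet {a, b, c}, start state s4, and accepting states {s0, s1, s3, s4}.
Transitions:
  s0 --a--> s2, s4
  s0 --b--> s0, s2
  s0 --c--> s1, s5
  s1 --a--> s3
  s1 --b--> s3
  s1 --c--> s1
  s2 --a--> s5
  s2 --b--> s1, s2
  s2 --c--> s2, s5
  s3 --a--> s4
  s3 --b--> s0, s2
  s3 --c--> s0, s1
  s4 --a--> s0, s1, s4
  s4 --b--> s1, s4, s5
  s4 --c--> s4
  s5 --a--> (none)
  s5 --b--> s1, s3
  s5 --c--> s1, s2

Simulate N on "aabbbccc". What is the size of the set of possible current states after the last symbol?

Start: {s4}
read a: {s0, s1, s4}
read a: {s0, s1, s2, s3, s4}
read b: {s0, s1, s2, s3, s4, s5}
read b: {s0, s1, s2, s3, s4, s5}
read b: {s0, s1, s2, s3, s4, s5}
read c: {s0, s1, s2, s4, s5}
read c: {s1, s2, s4, s5}
read c: {s1, s2, s4, s5}
Final reachable set {s1, s2, s4, s5} has 4 states.

4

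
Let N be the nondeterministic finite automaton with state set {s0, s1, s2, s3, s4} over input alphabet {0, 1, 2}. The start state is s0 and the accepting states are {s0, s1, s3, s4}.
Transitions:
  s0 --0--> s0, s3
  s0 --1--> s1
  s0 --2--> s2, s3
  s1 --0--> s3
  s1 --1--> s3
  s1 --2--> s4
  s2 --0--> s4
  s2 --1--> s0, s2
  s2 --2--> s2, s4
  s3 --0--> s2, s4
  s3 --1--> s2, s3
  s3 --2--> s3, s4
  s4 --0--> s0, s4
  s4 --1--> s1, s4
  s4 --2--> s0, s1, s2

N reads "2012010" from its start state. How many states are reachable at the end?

4

Start: {s0}
read 2: {s2, s3}
read 0: {s2, s4}
read 1: {s0, s1, s2, s4}
read 2: {s0, s1, s2, s3, s4}
read 0: {s0, s2, s3, s4}
read 1: {s0, s1, s2, s3, s4}
read 0: {s0, s2, s3, s4}
Final reachable set {s0, s2, s3, s4} has 4 states.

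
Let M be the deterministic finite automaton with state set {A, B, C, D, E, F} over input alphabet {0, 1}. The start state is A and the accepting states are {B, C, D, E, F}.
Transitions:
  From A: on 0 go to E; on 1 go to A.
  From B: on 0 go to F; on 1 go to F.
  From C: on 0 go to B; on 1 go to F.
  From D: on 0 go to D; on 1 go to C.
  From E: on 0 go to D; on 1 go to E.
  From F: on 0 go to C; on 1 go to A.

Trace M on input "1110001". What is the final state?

A --1--> A
A --1--> A
A --1--> A
A --0--> E
E --0--> D
D --0--> D
D --1--> C

C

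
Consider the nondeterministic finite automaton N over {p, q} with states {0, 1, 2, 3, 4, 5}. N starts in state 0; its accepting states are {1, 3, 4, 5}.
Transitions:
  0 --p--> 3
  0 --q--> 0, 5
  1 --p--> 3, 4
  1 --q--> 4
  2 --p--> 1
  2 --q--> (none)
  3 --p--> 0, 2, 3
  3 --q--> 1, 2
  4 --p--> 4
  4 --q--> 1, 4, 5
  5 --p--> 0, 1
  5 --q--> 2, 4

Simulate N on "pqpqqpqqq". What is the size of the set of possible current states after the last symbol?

5

Start: {0}
read p: {3}
read q: {1, 2}
read p: {1, 3, 4}
read q: {1, 2, 4, 5}
read q: {1, 2, 4, 5}
read p: {0, 1, 3, 4}
read q: {0, 1, 2, 4, 5}
read q: {0, 1, 2, 4, 5}
read q: {0, 1, 2, 4, 5}
Final reachable set {0, 1, 2, 4, 5} has 5 states.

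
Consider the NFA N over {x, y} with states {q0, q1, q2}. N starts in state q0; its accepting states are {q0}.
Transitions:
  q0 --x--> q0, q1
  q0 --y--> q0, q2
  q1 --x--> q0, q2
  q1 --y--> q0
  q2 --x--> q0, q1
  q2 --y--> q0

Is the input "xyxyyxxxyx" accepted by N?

accepted

Start: {q0}
read x: {q0, q1}
read y: {q0, q2}
read x: {q0, q1}
read y: {q0, q2}
read y: {q0, q2}
read x: {q0, q1}
read x: {q0, q1, q2}
read x: {q0, q1, q2}
read y: {q0, q2}
read x: {q0, q1}
Reachable ∩ accepting = {q0} — nonempty.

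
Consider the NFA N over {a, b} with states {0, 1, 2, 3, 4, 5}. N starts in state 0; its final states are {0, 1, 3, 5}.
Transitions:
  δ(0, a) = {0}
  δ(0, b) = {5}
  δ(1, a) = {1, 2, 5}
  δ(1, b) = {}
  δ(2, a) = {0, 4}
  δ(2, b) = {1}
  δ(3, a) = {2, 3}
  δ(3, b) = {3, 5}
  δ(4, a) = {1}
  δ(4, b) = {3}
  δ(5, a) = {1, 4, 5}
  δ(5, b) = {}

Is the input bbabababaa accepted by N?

rejected

Start: {0}
read b: {5}
read b: {}
The reachable set is empty and stays empty for the remaining 8 symbols.
Reachable ∩ accepting = {} — empty.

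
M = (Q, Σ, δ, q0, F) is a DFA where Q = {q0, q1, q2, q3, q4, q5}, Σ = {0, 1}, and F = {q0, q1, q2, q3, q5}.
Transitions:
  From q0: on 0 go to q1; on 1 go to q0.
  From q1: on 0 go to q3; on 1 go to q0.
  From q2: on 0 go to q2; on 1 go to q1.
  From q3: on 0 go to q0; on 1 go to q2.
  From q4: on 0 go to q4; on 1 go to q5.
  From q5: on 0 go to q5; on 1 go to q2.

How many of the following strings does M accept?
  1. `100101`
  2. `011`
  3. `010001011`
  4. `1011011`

`100101`: accepted
`011`: accepted
`010001011`: accepted
`1011011`: accepted

4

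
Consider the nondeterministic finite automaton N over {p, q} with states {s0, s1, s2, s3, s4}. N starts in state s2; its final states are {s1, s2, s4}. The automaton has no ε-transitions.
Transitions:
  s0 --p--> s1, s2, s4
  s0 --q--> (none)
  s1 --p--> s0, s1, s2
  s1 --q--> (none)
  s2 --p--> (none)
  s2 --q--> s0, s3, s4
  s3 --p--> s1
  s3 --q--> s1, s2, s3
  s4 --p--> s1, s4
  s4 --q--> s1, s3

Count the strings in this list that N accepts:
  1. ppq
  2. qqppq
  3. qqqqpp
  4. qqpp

ppq: rejected
qqppq: accepted
qqqqpp: accepted
qqpp: accepted

3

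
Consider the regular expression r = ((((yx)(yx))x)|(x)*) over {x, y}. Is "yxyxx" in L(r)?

The left alternative (((yx)(yx))x) matches yxyxx.

yes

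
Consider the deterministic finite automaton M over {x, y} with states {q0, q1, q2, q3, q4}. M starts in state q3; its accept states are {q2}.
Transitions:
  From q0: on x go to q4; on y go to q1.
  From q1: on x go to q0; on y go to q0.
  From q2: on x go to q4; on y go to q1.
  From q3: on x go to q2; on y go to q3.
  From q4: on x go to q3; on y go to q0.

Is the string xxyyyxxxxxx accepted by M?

accepted

q3 --x--> q2
q2 --x--> q4
q4 --y--> q0
q0 --y--> q1
q1 --y--> q0
q0 --x--> q4
q4 --x--> q3
q3 --x--> q2
q2 --x--> q4
q4 --x--> q3
q3 --x--> q2
End in state q2, which is an accepting state.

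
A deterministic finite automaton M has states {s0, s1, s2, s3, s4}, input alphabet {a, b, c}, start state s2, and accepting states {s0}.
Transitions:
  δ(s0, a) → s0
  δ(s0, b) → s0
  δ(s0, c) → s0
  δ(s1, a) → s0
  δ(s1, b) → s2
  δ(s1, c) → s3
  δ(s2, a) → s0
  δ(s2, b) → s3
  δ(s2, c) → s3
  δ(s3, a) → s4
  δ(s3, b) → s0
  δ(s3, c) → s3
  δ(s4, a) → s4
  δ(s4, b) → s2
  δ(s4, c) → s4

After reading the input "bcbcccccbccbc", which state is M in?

s2 --b--> s3
s3 --c--> s3
s3 --b--> s0
s0 --c--> s0
s0 --c--> s0
s0 --c--> s0
s0 --c--> s0
s0 --c--> s0
s0 --b--> s0
s0 --c--> s0
s0 --c--> s0
s0 --b--> s0
s0 --c--> s0

s0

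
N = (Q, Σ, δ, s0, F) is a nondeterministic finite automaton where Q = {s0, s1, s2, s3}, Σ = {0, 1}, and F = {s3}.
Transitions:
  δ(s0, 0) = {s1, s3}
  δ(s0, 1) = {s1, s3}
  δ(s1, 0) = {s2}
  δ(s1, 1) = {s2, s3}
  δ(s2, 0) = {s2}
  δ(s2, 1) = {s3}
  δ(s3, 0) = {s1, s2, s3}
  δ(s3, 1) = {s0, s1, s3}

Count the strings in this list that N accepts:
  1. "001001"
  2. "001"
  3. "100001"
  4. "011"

4

"001001": accepted
"001": accepted
"100001": accepted
"011": accepted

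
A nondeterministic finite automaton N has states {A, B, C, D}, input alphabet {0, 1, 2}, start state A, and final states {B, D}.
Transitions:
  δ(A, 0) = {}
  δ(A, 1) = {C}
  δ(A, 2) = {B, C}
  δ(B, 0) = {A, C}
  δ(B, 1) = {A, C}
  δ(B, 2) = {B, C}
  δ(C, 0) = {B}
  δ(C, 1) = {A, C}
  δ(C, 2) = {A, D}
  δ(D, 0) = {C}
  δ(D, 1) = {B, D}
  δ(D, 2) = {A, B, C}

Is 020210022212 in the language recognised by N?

rejected

Start: {A}
read 0: {}
The reachable set is empty and stays empty for the remaining 11 symbols.
Reachable ∩ accepting = {} — empty.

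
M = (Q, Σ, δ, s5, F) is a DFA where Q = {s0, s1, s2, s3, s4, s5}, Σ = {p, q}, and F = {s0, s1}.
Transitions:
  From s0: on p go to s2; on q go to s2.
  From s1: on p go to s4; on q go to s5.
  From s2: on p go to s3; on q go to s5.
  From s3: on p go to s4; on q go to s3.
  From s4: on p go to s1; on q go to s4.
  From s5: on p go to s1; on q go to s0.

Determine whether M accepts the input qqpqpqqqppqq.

s5 --q--> s0
s0 --q--> s2
s2 --p--> s3
s3 --q--> s3
s3 --p--> s4
s4 --q--> s4
s4 --q--> s4
s4 --q--> s4
s4 --p--> s1
s1 --p--> s4
s4 --q--> s4
s4 --q--> s4
End in state s4, which is not an accepting state.

rejected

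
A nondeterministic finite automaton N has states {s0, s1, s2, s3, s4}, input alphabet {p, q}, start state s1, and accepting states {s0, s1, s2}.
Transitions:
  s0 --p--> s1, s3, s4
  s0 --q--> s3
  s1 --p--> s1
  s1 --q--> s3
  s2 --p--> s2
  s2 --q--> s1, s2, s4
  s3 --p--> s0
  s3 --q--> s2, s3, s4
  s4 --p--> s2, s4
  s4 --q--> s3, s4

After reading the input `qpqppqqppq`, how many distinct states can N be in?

Start: {s1}
read q: {s3}
read p: {s0}
read q: {s3}
read p: {s0}
read p: {s1, s3, s4}
read q: {s2, s3, s4}
read q: {s1, s2, s3, s4}
read p: {s0, s1, s2, s4}
read p: {s1, s2, s3, s4}
read q: {s1, s2, s3, s4}
Final reachable set {s1, s2, s3, s4} has 4 states.

4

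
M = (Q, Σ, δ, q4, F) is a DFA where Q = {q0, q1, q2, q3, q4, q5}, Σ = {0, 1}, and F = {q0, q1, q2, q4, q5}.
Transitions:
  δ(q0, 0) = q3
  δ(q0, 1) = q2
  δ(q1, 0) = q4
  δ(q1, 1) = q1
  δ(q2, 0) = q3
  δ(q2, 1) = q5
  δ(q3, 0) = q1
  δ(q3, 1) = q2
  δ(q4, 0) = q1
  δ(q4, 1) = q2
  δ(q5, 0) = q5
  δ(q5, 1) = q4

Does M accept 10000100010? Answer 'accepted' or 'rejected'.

rejected

q4 --1--> q2
q2 --0--> q3
q3 --0--> q1
q1 --0--> q4
q4 --0--> q1
q1 --1--> q1
q1 --0--> q4
q4 --0--> q1
q1 --0--> q4
q4 --1--> q2
q2 --0--> q3
End in state q3, which is not an accepting state.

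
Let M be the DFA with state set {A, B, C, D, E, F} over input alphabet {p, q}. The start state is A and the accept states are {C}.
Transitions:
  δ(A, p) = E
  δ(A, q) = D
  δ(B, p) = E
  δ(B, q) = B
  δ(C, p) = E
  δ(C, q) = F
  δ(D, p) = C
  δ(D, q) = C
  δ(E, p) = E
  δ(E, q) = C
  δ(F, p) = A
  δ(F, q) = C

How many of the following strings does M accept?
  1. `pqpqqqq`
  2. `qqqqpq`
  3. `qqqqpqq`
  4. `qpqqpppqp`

`pqpqqqq`: rejected
`qqqqpq`: accepted
`qqqqpqq`: rejected
`qpqqpppqp`: rejected

1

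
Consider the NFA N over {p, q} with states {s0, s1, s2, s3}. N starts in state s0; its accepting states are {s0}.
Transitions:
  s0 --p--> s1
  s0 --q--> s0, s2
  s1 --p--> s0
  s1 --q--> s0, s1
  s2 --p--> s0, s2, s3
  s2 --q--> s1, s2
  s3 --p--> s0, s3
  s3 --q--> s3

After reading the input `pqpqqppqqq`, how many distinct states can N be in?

4

Start: {s0}
read p: {s1}
read q: {s0, s1}
read p: {s0, s1}
read q: {s0, s1, s2}
read q: {s0, s1, s2}
read p: {s0, s1, s2, s3}
read p: {s0, s1, s2, s3}
read q: {s0, s1, s2, s3}
read q: {s0, s1, s2, s3}
read q: {s0, s1, s2, s3}
Final reachable set {s0, s1, s2, s3} has 4 states.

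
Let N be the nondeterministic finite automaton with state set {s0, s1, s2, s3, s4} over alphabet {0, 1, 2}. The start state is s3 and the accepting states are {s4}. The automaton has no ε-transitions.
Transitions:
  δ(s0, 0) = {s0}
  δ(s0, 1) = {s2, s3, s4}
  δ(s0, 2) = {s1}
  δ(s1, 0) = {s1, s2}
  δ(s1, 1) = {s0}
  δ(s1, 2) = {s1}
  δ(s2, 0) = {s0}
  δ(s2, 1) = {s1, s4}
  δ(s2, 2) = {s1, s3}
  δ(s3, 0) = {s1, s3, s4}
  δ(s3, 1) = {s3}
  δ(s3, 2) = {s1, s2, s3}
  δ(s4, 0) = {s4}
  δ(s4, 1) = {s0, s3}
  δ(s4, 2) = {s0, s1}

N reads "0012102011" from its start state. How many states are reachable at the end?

Start: {s3}
read 0: {s1, s3, s4}
read 0: {s1, s2, s3, s4}
read 1: {s0, s1, s3, s4}
read 2: {s0, s1, s2, s3}
read 1: {s0, s1, s2, s3, s4}
read 0: {s0, s1, s2, s3, s4}
read 2: {s0, s1, s2, s3}
read 0: {s0, s1, s2, s3, s4}
read 1: {s0, s1, s2, s3, s4}
read 1: {s0, s1, s2, s3, s4}
Final reachable set {s0, s1, s2, s3, s4} has 5 states.

5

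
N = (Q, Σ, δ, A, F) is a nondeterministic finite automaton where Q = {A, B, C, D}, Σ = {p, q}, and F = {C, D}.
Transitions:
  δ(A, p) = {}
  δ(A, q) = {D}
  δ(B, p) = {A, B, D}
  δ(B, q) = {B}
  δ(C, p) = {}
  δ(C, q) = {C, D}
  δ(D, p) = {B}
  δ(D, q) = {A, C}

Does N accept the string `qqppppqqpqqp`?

Start: {A}
read q: {D}
read q: {A, C}
read p: {}
The reachable set is empty and stays empty for the remaining 9 symbols.
Reachable ∩ accepting = {} — empty.

rejected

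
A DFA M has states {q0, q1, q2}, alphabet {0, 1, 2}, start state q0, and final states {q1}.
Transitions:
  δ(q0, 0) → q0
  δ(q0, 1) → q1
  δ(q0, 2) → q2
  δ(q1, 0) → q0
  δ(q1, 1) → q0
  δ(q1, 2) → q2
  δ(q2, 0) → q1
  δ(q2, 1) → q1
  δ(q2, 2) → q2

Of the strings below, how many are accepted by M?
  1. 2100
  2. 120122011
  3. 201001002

1

2100: rejected
120122011: accepted
201001002: rejected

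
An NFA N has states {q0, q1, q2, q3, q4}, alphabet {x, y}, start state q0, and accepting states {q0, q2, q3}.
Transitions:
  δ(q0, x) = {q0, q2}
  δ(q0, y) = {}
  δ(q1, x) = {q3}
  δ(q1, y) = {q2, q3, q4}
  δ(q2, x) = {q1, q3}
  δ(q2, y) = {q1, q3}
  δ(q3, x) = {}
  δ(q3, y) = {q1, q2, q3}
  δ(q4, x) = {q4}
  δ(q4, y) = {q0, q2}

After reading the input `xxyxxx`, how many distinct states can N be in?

Start: {q0}
read x: {q0, q2}
read x: {q0, q1, q2, q3}
read y: {q1, q2, q3, q4}
read x: {q1, q3, q4}
read x: {q3, q4}
read x: {q4}
Final reachable set {q4} has 1 state.

1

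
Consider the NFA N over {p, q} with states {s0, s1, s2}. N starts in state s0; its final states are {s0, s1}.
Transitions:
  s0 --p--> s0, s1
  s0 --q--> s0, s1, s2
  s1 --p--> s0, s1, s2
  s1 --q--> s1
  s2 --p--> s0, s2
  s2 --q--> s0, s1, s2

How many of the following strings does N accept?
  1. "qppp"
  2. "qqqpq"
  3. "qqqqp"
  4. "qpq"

4

"qppp": accepted
"qqqpq": accepted
"qqqqp": accepted
"qpq": accepted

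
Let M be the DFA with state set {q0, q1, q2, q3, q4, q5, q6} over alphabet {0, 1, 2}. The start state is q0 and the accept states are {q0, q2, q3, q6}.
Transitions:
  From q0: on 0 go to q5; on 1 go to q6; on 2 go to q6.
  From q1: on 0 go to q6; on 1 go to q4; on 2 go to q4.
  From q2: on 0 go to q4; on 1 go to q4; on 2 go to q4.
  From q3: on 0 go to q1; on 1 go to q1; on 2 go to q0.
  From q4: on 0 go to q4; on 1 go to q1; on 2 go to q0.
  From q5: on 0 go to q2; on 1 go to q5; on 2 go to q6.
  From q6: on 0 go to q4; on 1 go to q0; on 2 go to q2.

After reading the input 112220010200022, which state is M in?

q6

q0 --1--> q6
q6 --1--> q0
q0 --2--> q6
q6 --2--> q2
q2 --2--> q4
q4 --0--> q4
q4 --0--> q4
q4 --1--> q1
q1 --0--> q6
q6 --2--> q2
q2 --0--> q4
q4 --0--> q4
q4 --0--> q4
q4 --2--> q0
q0 --2--> q6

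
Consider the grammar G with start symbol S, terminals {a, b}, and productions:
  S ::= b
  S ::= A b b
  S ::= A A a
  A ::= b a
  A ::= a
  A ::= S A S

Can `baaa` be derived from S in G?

S ⇒ AAa ⇒ baAa ⇒ baaa

yes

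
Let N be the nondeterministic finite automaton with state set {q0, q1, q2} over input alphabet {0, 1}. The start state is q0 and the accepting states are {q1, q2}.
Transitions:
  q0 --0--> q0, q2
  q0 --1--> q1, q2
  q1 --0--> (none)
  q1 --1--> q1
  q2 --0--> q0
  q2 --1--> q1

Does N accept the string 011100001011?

rejected

Start: {q0}
read 0: {q0, q2}
read 1: {q1, q2}
read 1: {q1}
read 1: {q1}
read 0: {}
The reachable set is empty and stays empty for the remaining 7 symbols.
Reachable ∩ accepting = {} — empty.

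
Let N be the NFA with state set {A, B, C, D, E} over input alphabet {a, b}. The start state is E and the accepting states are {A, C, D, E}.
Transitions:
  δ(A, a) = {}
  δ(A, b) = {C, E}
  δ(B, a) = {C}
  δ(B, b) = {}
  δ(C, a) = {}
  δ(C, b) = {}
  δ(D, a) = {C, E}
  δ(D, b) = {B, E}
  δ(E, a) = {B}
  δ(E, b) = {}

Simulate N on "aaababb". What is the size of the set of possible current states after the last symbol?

0

Start: {E}
read a: {B}
read a: {C}
read a: {}
The reachable set is empty and stays empty for the remaining 4 symbols.
Final reachable set {} has 0 states.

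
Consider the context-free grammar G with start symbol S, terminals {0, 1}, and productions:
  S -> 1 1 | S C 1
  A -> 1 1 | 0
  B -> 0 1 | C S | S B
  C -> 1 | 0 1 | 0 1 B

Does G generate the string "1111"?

yes

S ⇒ SC1 ⇒ 11C1 ⇒ 1111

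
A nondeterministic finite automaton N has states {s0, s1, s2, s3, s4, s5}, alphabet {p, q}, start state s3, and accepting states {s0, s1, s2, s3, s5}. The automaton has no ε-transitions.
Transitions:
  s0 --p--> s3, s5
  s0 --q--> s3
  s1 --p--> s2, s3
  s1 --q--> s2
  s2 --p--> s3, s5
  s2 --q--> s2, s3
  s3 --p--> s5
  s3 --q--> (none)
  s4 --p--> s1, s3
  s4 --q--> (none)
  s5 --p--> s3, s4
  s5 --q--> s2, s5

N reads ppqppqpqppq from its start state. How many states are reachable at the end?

Start: {s3}
read p: {s5}
read p: {s3, s4}
read q: {}
The reachable set is empty and stays empty for the remaining 8 symbols.
Final reachable set {} has 0 states.

0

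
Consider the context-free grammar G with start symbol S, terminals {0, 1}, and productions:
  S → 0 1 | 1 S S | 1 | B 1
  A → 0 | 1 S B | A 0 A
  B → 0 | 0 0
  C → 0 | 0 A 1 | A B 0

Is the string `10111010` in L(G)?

no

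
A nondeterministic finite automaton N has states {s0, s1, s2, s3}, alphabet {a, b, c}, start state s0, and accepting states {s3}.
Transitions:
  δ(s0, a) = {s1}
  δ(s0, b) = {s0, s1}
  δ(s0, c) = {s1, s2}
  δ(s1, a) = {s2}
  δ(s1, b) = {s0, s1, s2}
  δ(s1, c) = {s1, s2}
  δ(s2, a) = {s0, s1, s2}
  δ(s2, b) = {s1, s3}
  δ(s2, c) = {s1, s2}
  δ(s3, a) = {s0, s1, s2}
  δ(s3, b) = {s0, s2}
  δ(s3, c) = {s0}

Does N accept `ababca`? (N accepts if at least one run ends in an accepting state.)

Start: {s0}
read a: {s1}
read b: {s0, s1, s2}
read a: {s0, s1, s2}
read b: {s0, s1, s2, s3}
read c: {s0, s1, s2}
read a: {s0, s1, s2}
Reachable ∩ accepting = {} — empty.

rejected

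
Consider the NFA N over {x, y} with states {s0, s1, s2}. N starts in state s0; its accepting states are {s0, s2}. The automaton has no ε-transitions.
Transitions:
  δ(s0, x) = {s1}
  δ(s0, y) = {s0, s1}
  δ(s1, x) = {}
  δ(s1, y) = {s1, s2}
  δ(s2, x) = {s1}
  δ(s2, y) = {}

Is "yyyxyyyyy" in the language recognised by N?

accepted

Start: {s0}
read y: {s0, s1}
read y: {s0, s1, s2}
read y: {s0, s1, s2}
read x: {s1}
read y: {s1, s2}
read y: {s1, s2}
read y: {s1, s2}
read y: {s1, s2}
read y: {s1, s2}
Reachable ∩ accepting = {s2} — nonempty.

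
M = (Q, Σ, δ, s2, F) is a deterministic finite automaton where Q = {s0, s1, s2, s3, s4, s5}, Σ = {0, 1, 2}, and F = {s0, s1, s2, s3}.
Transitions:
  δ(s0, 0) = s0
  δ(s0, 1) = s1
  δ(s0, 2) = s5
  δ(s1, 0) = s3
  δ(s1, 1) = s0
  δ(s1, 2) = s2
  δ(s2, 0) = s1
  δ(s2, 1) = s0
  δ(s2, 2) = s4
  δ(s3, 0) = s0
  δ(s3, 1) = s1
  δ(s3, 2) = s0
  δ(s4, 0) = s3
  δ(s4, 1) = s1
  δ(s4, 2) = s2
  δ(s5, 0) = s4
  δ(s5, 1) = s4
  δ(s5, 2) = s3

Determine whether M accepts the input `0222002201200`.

s2 --0--> s1
s1 --2--> s2
s2 --2--> s4
s4 --2--> s2
s2 --0--> s1
s1 --0--> s3
s3 --2--> s0
s0 --2--> s5
s5 --0--> s4
s4 --1--> s1
s1 --2--> s2
s2 --0--> s1
s1 --0--> s3
End in state s3, which is an accepting state.

accepted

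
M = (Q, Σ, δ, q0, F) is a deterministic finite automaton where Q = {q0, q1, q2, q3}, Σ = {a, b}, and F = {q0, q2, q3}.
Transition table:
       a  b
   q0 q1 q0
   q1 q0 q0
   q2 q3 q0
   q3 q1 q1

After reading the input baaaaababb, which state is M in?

q0 --b--> q0
q0 --a--> q1
q1 --a--> q0
q0 --a--> q1
q1 --a--> q0
q0 --a--> q1
q1 --b--> q0
q0 --a--> q1
q1 --b--> q0
q0 --b--> q0

q0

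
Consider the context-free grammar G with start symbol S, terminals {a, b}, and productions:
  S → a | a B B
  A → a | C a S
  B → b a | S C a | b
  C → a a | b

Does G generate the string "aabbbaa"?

no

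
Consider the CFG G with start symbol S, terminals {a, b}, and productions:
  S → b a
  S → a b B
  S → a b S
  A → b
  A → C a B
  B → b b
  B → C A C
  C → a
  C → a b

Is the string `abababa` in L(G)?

S ⇒ abS ⇒ ababB ⇒ ababCAC ⇒ ababaAC ⇒ abababC ⇒ abababa

yes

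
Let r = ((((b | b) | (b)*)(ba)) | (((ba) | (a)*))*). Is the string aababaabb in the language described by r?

no

Neither (((b|b)|(b)*)(ba)) nor (((ba)|(a)*))* matches aababaabb.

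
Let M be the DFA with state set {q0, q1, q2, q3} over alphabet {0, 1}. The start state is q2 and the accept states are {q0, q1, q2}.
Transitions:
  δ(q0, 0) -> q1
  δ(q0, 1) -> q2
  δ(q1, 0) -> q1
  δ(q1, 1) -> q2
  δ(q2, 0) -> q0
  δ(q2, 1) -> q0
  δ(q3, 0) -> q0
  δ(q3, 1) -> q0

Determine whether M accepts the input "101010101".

accepted

q2 --1--> q0
q0 --0--> q1
q1 --1--> q2
q2 --0--> q0
q0 --1--> q2
q2 --0--> q0
q0 --1--> q2
q2 --0--> q0
q0 --1--> q2
End in state q2, which is an accepting state.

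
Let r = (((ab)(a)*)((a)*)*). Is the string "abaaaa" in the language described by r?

yes

Split as ab·aaaa: ((ab)(a)*) matches ab and ((a)*)* matches aaaa.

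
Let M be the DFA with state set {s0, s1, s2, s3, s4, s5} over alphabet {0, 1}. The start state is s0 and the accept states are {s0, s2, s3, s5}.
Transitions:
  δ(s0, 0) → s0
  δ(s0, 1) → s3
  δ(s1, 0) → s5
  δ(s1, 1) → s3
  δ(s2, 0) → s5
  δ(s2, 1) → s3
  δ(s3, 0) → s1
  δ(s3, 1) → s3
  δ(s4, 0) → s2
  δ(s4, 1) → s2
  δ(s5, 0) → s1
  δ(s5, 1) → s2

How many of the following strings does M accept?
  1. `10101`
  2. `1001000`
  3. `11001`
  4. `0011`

`10101`: accepted
`1001000`: accepted
`11001`: accepted
`0011`: accepted

4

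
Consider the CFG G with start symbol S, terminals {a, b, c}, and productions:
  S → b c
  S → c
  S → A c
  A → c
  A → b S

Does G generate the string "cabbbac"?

no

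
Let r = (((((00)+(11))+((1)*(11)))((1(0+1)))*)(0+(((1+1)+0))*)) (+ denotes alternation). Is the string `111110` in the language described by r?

Split as 11·1110: ((((00)+(11))+((1)*(11)))((1(0+1)))*) matches 11 and (0+(((1+1)+0))*) matches 1110.

yes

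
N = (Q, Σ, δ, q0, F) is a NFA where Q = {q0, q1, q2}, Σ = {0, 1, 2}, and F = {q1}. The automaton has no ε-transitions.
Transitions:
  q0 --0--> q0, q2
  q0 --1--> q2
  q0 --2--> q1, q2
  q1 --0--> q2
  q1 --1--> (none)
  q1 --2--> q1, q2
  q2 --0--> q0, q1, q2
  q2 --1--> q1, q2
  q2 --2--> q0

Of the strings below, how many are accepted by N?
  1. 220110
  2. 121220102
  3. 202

3

220110: accepted
121220102: accepted
202: accepted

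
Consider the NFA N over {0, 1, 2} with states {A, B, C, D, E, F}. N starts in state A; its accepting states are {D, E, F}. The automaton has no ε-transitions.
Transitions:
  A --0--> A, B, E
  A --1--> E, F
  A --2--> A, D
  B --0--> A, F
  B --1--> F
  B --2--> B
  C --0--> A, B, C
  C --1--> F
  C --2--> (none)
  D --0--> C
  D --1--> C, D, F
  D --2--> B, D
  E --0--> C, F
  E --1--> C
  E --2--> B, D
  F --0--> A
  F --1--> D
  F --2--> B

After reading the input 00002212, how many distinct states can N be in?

Start: {A}
read 0: {A, B, E}
read 0: {A, B, C, E, F}
read 0: {A, B, C, E, F}
read 0: {A, B, C, E, F}
read 2: {A, B, D}
read 2: {A, B, D}
read 1: {C, D, E, F}
read 2: {B, D}
Final reachable set {B, D} has 2 states.

2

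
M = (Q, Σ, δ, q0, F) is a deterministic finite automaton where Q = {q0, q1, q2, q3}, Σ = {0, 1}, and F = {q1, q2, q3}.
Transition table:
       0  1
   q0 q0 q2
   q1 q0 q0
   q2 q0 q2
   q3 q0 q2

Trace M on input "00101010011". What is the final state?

q2

q0 --0--> q0
q0 --0--> q0
q0 --1--> q2
q2 --0--> q0
q0 --1--> q2
q2 --0--> q0
q0 --1--> q2
q2 --0--> q0
q0 --0--> q0
q0 --1--> q2
q2 --1--> q2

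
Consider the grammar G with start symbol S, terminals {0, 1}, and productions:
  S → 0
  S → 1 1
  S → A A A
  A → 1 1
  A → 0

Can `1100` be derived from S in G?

yes

S ⇒ AAA ⇒ 11AA ⇒ 110A ⇒ 1100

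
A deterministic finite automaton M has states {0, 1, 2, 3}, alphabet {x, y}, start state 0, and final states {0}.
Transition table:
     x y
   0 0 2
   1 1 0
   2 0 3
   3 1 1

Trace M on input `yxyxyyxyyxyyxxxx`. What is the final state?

1

0 --y--> 2
2 --x--> 0
0 --y--> 2
2 --x--> 0
0 --y--> 2
2 --y--> 3
3 --x--> 1
1 --y--> 0
0 --y--> 2
2 --x--> 0
0 --y--> 2
2 --y--> 3
3 --x--> 1
1 --x--> 1
1 --x--> 1
1 --x--> 1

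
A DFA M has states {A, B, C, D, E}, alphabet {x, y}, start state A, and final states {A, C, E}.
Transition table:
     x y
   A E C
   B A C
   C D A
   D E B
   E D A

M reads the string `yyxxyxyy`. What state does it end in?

A --y--> C
C --y--> A
A --x--> E
E --x--> D
D --y--> B
B --x--> A
A --y--> C
C --y--> A

A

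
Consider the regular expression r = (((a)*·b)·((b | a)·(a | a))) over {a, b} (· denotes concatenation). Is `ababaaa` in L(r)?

No split of ababaaa into u·v has ((a)*·b) matching u and ((b|a)·(a|a)) matching v.

no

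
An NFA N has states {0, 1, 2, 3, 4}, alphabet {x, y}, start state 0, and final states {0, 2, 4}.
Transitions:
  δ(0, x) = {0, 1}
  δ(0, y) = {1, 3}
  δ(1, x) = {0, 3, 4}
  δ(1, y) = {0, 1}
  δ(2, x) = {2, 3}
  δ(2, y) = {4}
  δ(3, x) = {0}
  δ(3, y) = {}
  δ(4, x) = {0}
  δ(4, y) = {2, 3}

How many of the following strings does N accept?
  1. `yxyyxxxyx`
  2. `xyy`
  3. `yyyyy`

3

`yxyyxxxyx`: accepted
`xyy`: accepted
`yyyyy`: accepted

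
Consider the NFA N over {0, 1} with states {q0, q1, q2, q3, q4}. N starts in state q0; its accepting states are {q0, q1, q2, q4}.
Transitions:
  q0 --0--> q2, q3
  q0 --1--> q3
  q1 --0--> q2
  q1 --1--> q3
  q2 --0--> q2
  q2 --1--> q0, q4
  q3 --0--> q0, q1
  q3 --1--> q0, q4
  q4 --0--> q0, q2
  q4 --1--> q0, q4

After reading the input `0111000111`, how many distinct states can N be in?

3

Start: {q0}
read 0: {q2, q3}
read 1: {q0, q4}
read 1: {q0, q3, q4}
read 1: {q0, q3, q4}
read 0: {q0, q1, q2, q3}
read 0: {q0, q1, q2, q3}
read 0: {q0, q1, q2, q3}
read 1: {q0, q3, q4}
read 1: {q0, q3, q4}
read 1: {q0, q3, q4}
Final reachable set {q0, q3, q4} has 3 states.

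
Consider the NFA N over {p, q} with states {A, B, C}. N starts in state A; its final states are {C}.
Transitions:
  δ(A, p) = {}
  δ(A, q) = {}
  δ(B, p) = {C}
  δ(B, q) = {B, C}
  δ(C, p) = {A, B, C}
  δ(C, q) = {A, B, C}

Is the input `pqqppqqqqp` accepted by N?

rejected

Start: {A}
read p: {}
The reachable set is empty and stays empty for the remaining 9 symbols.
Reachable ∩ accepting = {} — empty.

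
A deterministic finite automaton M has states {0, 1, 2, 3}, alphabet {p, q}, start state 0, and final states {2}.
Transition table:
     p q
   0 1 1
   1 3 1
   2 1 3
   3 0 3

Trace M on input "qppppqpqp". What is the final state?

0 --q--> 1
1 --p--> 3
3 --p--> 0
0 --p--> 1
1 --p--> 3
3 --q--> 3
3 --p--> 0
0 --q--> 1
1 --p--> 3

3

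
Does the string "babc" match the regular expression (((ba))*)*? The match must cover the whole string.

babc cannot be split into zero or more pieces each matching ((ba))*.

no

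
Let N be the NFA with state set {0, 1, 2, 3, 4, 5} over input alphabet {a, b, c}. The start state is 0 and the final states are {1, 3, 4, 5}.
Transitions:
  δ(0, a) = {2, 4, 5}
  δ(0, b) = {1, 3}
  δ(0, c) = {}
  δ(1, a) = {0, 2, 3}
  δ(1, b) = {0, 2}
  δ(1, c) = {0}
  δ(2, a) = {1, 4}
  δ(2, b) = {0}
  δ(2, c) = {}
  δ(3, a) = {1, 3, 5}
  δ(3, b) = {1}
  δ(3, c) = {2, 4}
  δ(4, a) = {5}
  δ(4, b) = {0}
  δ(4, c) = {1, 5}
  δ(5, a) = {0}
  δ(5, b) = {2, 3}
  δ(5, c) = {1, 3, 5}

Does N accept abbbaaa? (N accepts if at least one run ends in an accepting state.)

Start: {0}
read a: {2, 4, 5}
read b: {0, 2, 3}
read b: {0, 1, 3}
read b: {0, 1, 2, 3}
read a: {0, 1, 2, 3, 4, 5}
read a: {0, 1, 2, 3, 4, 5}
read a: {0, 1, 2, 3, 4, 5}
Reachable ∩ accepting = {1, 3, 4, 5} — nonempty.

accepted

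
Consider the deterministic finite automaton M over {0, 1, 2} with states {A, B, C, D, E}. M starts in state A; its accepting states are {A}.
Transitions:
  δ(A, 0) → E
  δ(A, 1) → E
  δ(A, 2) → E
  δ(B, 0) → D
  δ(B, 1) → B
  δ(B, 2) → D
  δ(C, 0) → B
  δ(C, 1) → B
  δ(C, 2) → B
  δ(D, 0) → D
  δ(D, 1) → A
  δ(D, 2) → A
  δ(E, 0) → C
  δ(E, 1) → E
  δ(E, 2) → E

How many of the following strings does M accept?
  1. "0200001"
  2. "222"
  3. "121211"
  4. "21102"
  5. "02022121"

"0200001": accepted
"222": rejected
"121211": rejected
"21102": rejected
"02022121": rejected

1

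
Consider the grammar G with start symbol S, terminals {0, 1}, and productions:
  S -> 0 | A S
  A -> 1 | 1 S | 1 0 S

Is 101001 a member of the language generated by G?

no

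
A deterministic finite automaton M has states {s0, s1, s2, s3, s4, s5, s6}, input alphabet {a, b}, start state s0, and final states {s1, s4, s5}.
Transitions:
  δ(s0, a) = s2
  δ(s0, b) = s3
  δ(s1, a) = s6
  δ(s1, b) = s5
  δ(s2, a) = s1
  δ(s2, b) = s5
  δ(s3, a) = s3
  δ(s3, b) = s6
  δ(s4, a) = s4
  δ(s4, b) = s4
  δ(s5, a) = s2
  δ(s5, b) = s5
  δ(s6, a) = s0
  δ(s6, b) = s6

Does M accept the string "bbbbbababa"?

s0 --b--> s3
s3 --b--> s6
s6 --b--> s6
s6 --b--> s6
s6 --b--> s6
s6 --a--> s0
s0 --b--> s3
s3 --a--> s3
s3 --b--> s6
s6 --a--> s0
End in state s0, which is not an accepting state.

rejected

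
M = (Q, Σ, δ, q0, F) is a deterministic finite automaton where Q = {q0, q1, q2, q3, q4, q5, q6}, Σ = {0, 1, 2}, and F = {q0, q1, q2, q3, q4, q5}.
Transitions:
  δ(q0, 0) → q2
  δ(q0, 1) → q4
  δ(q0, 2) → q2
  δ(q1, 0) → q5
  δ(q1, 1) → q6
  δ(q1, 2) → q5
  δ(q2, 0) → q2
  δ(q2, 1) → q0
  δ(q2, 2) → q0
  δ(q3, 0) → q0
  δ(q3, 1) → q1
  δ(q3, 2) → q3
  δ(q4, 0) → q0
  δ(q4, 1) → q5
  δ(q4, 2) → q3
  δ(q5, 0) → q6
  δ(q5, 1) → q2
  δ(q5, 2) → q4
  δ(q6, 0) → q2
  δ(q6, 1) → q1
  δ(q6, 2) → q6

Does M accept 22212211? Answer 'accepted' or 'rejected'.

accepted

q0 --2--> q2
q2 --2--> q0
q0 --2--> q2
q2 --1--> q0
q0 --2--> q2
q2 --2--> q0
q0 --1--> q4
q4 --1--> q5
End in state q5, which is an accepting state.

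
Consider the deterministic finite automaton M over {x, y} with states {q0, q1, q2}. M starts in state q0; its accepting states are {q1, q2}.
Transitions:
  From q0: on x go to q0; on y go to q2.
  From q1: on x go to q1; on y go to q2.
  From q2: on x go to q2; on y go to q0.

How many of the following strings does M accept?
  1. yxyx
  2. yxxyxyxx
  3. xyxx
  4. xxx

2

yxyx: rejected
yxxyxyxx: accepted
xyxx: accepted
xxx: rejected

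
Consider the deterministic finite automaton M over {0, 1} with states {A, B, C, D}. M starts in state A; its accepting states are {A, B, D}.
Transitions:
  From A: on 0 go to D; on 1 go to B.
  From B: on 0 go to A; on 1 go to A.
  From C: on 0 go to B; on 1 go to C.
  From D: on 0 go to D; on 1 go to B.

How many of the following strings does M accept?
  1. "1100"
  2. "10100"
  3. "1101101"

"1100": accepted
"10100": accepted
"1101101": accepted

3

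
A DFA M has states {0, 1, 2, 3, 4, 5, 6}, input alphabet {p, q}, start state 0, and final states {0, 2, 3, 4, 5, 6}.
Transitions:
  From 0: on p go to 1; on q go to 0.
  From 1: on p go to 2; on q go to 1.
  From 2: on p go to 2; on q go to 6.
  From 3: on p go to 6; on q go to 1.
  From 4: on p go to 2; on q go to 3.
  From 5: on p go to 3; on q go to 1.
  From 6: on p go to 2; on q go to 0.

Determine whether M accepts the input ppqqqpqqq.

0 --p--> 1
1 --p--> 2
2 --q--> 6
6 --q--> 0
0 --q--> 0
0 --p--> 1
1 --q--> 1
1 --q--> 1
1 --q--> 1
End in state 1, which is not an accepting state.

rejected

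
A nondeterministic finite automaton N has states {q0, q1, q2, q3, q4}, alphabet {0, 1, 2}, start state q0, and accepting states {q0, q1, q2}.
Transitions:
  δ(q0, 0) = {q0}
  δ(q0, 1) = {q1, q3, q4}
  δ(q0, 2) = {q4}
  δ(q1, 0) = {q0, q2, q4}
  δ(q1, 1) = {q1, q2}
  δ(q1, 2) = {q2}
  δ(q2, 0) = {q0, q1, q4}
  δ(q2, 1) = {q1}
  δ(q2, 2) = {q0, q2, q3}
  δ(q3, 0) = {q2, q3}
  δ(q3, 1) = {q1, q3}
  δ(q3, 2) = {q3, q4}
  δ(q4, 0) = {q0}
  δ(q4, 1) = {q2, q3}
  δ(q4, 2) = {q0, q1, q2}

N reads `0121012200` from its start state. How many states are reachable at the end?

5

Start: {q0}
read 0: {q0}
read 1: {q1, q3, q4}
read 2: {q0, q1, q2, q3, q4}
read 1: {q1, q2, q3, q4}
read 0: {q0, q1, q2, q3, q4}
read 1: {q1, q2, q3, q4}
read 2: {q0, q1, q2, q3, q4}
read 2: {q0, q1, q2, q3, q4}
read 0: {q0, q1, q2, q3, q4}
read 0: {q0, q1, q2, q3, q4}
Final reachable set {q0, q1, q2, q3, q4} has 5 states.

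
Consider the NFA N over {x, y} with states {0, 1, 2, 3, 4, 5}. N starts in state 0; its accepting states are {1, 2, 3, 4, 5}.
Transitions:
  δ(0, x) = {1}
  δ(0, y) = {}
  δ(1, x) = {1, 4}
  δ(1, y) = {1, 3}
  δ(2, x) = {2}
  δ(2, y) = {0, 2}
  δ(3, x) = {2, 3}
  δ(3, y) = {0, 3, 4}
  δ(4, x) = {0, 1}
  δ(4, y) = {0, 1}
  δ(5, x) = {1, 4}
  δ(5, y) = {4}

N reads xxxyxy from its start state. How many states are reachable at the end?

Start: {0}
read x: {1}
read x: {1, 4}
read x: {0, 1, 4}
read y: {0, 1, 3}
read x: {1, 2, 3, 4}
read y: {0, 1, 2, 3, 4}
Final reachable set {0, 1, 2, 3, 4} has 5 states.

5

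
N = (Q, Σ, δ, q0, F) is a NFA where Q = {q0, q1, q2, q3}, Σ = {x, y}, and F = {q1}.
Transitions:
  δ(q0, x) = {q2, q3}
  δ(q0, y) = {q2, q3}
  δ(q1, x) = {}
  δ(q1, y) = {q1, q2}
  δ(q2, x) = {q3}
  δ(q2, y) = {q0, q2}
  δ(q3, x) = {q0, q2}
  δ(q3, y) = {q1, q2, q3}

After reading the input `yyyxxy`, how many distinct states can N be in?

Start: {q0}
read y: {q2, q3}
read y: {q0, q1, q2, q3}
read y: {q0, q1, q2, q3}
read x: {q0, q2, q3}
read x: {q0, q2, q3}
read y: {q0, q1, q2, q3}
Final reachable set {q0, q1, q2, q3} has 4 states.

4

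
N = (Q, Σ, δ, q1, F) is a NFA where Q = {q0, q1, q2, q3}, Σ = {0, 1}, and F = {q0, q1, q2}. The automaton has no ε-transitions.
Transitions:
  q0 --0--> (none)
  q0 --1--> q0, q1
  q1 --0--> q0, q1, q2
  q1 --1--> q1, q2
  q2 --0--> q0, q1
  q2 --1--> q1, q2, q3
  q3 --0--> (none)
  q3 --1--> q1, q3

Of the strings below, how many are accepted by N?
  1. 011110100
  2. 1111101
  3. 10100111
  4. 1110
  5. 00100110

011110100: accepted
1111101: accepted
10100111: accepted
1110: accepted
00100110: accepted

5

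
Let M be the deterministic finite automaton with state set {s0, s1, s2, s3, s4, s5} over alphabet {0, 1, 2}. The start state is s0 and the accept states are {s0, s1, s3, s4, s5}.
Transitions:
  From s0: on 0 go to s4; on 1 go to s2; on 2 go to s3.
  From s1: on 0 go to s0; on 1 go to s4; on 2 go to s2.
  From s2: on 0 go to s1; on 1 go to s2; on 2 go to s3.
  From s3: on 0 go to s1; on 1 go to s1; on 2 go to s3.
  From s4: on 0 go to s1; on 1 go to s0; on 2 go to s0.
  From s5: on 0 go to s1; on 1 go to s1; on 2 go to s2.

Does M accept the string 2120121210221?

accepted

s0 --2--> s3
s3 --1--> s1
s1 --2--> s2
s2 --0--> s1
s1 --1--> s4
s4 --2--> s0
s0 --1--> s2
s2 --2--> s3
s3 --1--> s1
s1 --0--> s0
s0 --2--> s3
s3 --2--> s3
s3 --1--> s1
End in state s1, which is an accepting state.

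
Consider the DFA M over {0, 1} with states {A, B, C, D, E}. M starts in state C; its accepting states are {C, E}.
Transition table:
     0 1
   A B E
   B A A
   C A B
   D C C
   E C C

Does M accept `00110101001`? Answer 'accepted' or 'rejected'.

accepted

C --0--> A
A --0--> B
B --1--> A
A --1--> E
E --0--> C
C --1--> B
B --0--> A
A --1--> E
E --0--> C
C --0--> A
A --1--> E
End in state E, which is an accepting state.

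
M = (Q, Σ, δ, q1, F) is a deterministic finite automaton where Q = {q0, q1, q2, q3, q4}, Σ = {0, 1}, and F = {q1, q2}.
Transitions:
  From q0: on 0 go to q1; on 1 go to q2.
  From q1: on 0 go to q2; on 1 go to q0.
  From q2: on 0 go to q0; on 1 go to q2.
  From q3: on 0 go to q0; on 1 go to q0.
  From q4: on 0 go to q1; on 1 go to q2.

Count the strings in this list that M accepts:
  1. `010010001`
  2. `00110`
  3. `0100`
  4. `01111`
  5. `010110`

`010010001`: accepted
`00110`: rejected
`0100`: accepted
`01111`: accepted
`010110`: rejected

3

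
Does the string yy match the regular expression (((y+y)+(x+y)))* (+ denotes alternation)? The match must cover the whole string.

yes

Split into 2 pieces y · y; each matches ((y+y)+(x+y)).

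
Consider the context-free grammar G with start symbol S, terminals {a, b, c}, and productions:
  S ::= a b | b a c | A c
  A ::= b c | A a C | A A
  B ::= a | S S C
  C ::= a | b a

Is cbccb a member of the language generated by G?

no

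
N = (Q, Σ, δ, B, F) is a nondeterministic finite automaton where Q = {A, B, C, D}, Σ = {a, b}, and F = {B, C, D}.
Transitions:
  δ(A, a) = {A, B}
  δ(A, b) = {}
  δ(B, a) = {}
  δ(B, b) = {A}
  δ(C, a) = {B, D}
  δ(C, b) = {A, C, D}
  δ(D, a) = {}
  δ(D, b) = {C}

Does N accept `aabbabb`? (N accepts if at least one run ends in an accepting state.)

Start: {B}
read a: {}
The reachable set is empty and stays empty for the remaining 6 symbols.
Reachable ∩ accepting = {} — empty.

rejected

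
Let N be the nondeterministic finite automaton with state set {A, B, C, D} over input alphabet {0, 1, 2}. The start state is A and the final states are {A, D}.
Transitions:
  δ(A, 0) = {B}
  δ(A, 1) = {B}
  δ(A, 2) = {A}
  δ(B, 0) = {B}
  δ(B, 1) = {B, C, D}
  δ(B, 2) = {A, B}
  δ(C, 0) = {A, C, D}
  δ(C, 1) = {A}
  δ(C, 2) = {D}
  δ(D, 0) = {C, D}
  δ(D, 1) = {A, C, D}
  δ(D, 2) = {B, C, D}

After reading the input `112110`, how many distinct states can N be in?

Start: {A}
read 1: {B}
read 1: {B, C, D}
read 2: {A, B, C, D}
read 1: {A, B, C, D}
read 1: {A, B, C, D}
read 0: {A, B, C, D}
Final reachable set {A, B, C, D} has 4 states.

4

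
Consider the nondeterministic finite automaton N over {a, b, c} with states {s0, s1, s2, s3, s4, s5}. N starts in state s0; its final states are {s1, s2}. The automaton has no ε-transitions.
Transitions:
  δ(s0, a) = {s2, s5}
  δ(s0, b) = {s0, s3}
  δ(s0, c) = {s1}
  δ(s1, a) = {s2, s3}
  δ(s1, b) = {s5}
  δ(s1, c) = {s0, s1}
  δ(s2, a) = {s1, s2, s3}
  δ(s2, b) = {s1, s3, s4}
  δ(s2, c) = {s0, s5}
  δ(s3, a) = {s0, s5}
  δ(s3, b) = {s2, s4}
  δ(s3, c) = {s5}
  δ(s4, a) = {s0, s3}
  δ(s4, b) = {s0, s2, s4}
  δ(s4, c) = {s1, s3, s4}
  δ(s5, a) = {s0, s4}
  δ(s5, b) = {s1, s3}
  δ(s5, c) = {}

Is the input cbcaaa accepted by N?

Start: {s0}
read c: {s1}
read b: {s5}
read c: {}
The reachable set is empty and stays empty for the remaining 3 symbols.
Reachable ∩ accepting = {} — empty.

rejected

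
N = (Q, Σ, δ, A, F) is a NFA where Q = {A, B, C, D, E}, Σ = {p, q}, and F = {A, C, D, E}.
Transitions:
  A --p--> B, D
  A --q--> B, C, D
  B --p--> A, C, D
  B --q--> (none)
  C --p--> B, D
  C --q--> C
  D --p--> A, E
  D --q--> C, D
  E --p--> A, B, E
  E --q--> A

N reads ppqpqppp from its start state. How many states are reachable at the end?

Start: {A}
read p: {B, D}
read p: {A, C, D, E}
read q: {A, B, C, D}
read p: {A, B, C, D, E}
read q: {A, B, C, D}
read p: {A, B, C, D, E}
read p: {A, B, C, D, E}
read p: {A, B, C, D, E}
Final reachable set {A, B, C, D, E} has 5 states.

5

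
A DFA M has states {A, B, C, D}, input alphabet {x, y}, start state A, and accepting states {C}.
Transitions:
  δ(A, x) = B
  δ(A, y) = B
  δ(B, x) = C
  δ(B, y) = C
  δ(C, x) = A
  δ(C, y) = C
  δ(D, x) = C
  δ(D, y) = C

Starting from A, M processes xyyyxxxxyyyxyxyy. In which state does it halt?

C

A --x--> B
B --y--> C
C --y--> C
C --y--> C
C --x--> A
A --x--> B
B --x--> C
C --x--> A
A --y--> B
B --y--> C
C --y--> C
C --x--> A
A --y--> B
B --x--> C
C --y--> C
C --y--> C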